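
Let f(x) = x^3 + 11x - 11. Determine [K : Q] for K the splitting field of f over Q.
[K : Q] = 6

By the rational root test, any rational root of the monic integer polynomial f(x) = x^3 + 11x - 11 must be an integer dividing the constant term -11, i.e. one of ±{1, 11}. Evaluating: f(1) = 1, f(-1) = -23, f(11) = 1441, f(-11) = -1463; none is 0, so f has no rational root and is therefore irreducible over Q (a cubic with no linear factor over a field is irreducible). For an irreducible cubic, the Galois group is A_3 or S_3 according as the discriminant disc(f) = -4a^3 - 27b^2 = -4·(11)^3 - 27·(-11)^2 = -8591 is or is not a square in Q. Here disc(f) = -8591 is not a perfect square in Q, so the Galois group of f over Q is not contained in A_3 and must be all of S_3. The splitting field has degree |S_3| = 6 over Q, so [K : Q] = 6.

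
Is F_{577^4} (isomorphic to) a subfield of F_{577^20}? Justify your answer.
Yes: F_{577^4} is a subfield of F_{577^20}

F_{p^m} embeds in F_{p^n} iff m | n (since F_{p^n} is the splitting field of x^(p^n) - x, and F_{p^m} ⊂ F_{p^n} forces p^n to be a power of p^m, i.e. m | n; conversely if m | n then every root of x^(p^m) - x is a root of x^(p^n) - x). Here 4 | 20 (since 20 = 5·4), so F_{577^4} is a subfield of F_{577^20}, and [F_{577^20} : F_{577^4}] = 20/4 = 5.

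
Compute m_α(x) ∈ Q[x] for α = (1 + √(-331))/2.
m_α(x) = x^2 - x + 83

From 2α - 1 = √(-331), squaring gives (2α - 1)^2 = -331, i.e. 4α^2 - 4α + 1 = -331, so α^2 - α + (1 + 331)/4 = 0. Since -331 ≡ 1 (mod 4), (1 + 331)/4 = 83 ∈ Z. The polynomial x^2 - x + 83 has discriminant 1 - 4·(83) = -331, which is not a perfect square in Q (d = -331 is squarefree and ≠ 1), so x^2 - x + 83 is irreducible over Q. It is the minimal polynomial of α.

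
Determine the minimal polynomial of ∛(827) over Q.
m_α(x) = x^3 - 827

α satisfies α^3 = 827, so x^3 - 827 annihilates α. By the rational root test, a rational root p/q (in lowest terms) of x^3 - 827 would satisfy p^3 = 827 q^3, forcing q = 1 and p^3 = 827; but 827 is not a perfect cube, contradiction. A monic cubic over Q with no rational root is irreducible (any nontrivial factorization would include a linear factor). Hence x^3 - 827 is the minimal polynomial of α, and in particular [Q(α):Q] = 3.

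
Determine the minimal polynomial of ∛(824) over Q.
m_α(x) = x^3 - 824

α satisfies α^3 = 824, so x^3 - 824 annihilates α. By the rational root test, a rational root p/q (in lowest terms) of x^3 - 824 would satisfy p^3 = 824 q^3, forcing q = 1 and p^3 = 824; but 824 is not a perfect cube, contradiction. A monic cubic over Q with no rational root is irreducible (any nontrivial factorization would include a linear factor). Hence x^3 - 824 is the minimal polynomial of α, and in particular [Q(α):Q] = 3.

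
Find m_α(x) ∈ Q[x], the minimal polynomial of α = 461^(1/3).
m_α(x) = x^3 - 461

α satisfies α^3 = 461, so x^3 - 461 annihilates α. By the rational root test, a rational root p/q (in lowest terms) of x^3 - 461 would satisfy p^3 = 461 q^3, forcing q = 1 and p^3 = 461; but 461 is not a perfect cube, contradiction. A monic cubic over Q with no rational root is irreducible (any nontrivial factorization would include a linear factor). Hence x^3 - 461 is the minimal polynomial of α, and in particular [Q(α):Q] = 3.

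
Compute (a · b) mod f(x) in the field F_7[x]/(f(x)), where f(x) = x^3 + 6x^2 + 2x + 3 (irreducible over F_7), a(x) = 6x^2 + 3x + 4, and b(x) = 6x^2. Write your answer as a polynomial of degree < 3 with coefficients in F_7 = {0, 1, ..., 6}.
a · b ≡ 6x^2 + x + 6 (mod f(x))

Multiply in F_7[x]: a(x)·b(x) = (6x^2 + 3x + 4)·(6x^2) = x^4 + 4x^3 + 3x^2. This has degree ≥ 3, so divide by f(x) over F_7: x^4 + 4x^3 + 3x^2 = (x + 5)·(x^3 + 6x^2 + 2x + 3) + (6x^2 + x + 6). Hence a·b ≡ 6x^2 + x + 6 (mod f). (F_7[x]/(f) is a field with 7^3 = 343 elements since f is irreducible of degree 3.)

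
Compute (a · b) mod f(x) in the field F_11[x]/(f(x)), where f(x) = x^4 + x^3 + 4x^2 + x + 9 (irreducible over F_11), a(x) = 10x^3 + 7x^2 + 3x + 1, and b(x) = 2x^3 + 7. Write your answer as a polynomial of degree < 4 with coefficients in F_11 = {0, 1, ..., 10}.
a · b ≡ x^3 + 4x^2 + 3 (mod f(x))

Multiply in F_11[x]: a(x)·b(x) = (10x^3 + 7x^2 + 3x + 1)·(2x^3 + 7) = 9x^6 + 3x^5 + 6x^4 + 6x^3 + 5x^2 + 10x + 7. This has degree ≥ 4, so divide by f(x) over F_11: 9x^6 + 3x^5 + 6x^4 + 6x^3 + 5x^2 + 10x + 7 = (9x^2 + 5x + 9)·(x^4 + x^3 + 4x^2 + x + 9) + (x^3 + 4x^2 + 3). Hence a·b ≡ x^3 + 4x^2 + 3 (mod f). (F_11[x]/(f) is a field with 11^4 = 14641 elements since f is irreducible of degree 4.)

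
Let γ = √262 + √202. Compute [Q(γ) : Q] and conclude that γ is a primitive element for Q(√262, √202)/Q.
[Q(γ) : Q] = 4 (equivalently, Q(γ) = Q(√262, √202))

Obviously Q(γ) ⊆ Q(√262, √202), and [Q(√262, √202):Q] = 4 (since 262, 202 are distinct squarefree integers > 1 with 52924 not a perfect square). To show equality we compute the minimal polynomial of γ. From γ = √262 + √202: γ^2 = 262 + 2√(52924) + 202 = 464 + 2√(52924), so γ^2 - 464 = 2√(52924); squaring, (γ^2 - 464)^2 = 4·52924, i.e. γ^4 - 928γ^2 + 215296 - 211696 = 0, i.e. γ^4 - 928γ^2 + 3600 = 0. So γ is a root of x^4 - 928x^2 + 3600. This polynomial is irreducible over Q: it has no rational root (each ±√262 ± √202 is irrational), and any factorization into two quadratics over Q would force √(52924) ∈ Q (pairing opposite roots) or √262, √202 ∈ Q (other pairings), all impossible. Hence [Q(γ):Q] = 4 = [Q(√262, √202):Q], so Q(γ) = Q(√262, √202).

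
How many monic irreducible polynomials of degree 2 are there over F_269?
There are 36046 monic irreducible polynomials of degree 2 over F_269

Each element of F_{269^2} that lies in no proper subfield is a root of exactly one monic irreducible of degree 2 over F_269, and each such polynomial has 2 distinct roots in F_{269^2}. By Möbius inversion the count is N_269(2) = (1/2) Σ_{d|2} μ(2/d) · 269^d = (1/2)(μ(2)·269^1 + μ(1)·269^2) = 72092/2 = 36046.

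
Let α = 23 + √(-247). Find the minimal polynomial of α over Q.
m_α(x) = x^2 - 46x + 776

From α - 23 = √(-247), squaring gives (α - 23)^2 = -247, i.e. α^2 - 46α + 529 = -247, so α^2 - 46α + 776 = 0. The discriminant of x^2 - 46x + 776 is (-46)^2 - 4·(776) = 2116 - 3104 = -988, and 4·(-247) is not a perfect square in Q since -247 is squarefree and ≠ 1. Hence x^2 - 46x + 776 is irreducible over Q and is the minimal polynomial of α.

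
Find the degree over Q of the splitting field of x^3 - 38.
[K : Q] = 6

The roots of x^3 - 38 are ∛38, ω∛38, ω^2∛38 where ω = e^(2πi/3) is a primitive cube root of unity, so K = Q(∛38, ω). Now [Q(∛38):Q] = 3 (since 38 is not a perfect cube, x^3 - 38 is irreducible) and [Q(ω):Q] = 2. Both 2 and 3 divide [K:Q], and [K:Q] ≤ 3·2 = 6, so [K:Q] = 6. (Equivalently: Q(∛38) ⊂ R but ω ∉ R, so [K : Q(∛38)] = 2.)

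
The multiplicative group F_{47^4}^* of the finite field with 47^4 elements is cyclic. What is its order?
|F_{47^4}^*| = 4879680

F_{47^4} has 47^4 = 4879681 elements; its multiplicative group consists of all nonzero elements, so |F_{47^4}^*| = 4879681 - 1 = 4879680. (It is cyclic since any finite subgroup of the multiplicative group of a field is cyclic.)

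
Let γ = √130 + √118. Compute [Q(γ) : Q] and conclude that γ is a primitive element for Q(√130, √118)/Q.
[Q(γ) : Q] = 4 (equivalently, Q(γ) = Q(√130, √118))

Obviously Q(γ) ⊆ Q(√130, √118), and [Q(√130, √118):Q] = 4 (since 130, 118 are distinct squarefree integers > 1 with 15340 not a perfect square). To show equality we compute the minimal polynomial of γ. From γ = √130 + √118: γ^2 = 130 + 2√(15340) + 118 = 248 + 2√(15340), so γ^2 - 248 = 2√(15340); squaring, (γ^2 - 248)^2 = 4·15340, i.e. γ^4 - 496γ^2 + 61504 - 61360 = 0, i.e. γ^4 - 496γ^2 + 144 = 0. So γ is a root of x^4 - 496x^2 + 144. This polynomial is irreducible over Q: it has no rational root (each ±√130 ± √118 is irrational), and any factorization into two quadratics over Q would force √(15340) ∈ Q (pairing opposite roots) or √130, √118 ∈ Q (other pairings), all impossible. Hence [Q(γ):Q] = 4 = [Q(√130, √118):Q], so Q(γ) = Q(√130, √118).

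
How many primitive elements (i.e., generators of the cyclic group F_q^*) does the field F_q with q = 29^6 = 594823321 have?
There are φ(594823320) = 123171840 primitive elements

F_q^* is cyclic of order q - 1 = 594823320. A cyclic group of order m has exactly φ(m) generators. Here m = 594823320 = 2^3 · 3^2 · 5 · 7 · 13 · 67 · 271, so the number of primitive elements is φ(594823320) = 123171840.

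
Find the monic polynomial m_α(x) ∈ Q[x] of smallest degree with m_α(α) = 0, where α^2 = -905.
m_α(x) = x^2 + 905

α satisfies α^2 + 905 = 0, so x^2 + 905 annihilates α. Since d = -905 is squarefree and ≠ 1, it is not a perfect square in Q, so x^2 + 905 has no rational root and is therefore irreducible over Q (a degree-2 polynomial over a field is irreducible iff it has no root). Hence m_α(x) = x^2 + 905.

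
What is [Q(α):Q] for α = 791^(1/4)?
[Q(α):Q] = 4

α is a root of x^4 - 791. By Eisenstein's criterion at the prime p = 7 (which divides the constant term 791 but p^2 = 49 does not, since 791 is squarefree), x^4 - 791 is irreducible over Q. Hence [Q(α):Q] = 4.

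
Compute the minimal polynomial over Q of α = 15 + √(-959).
m_α(x) = x^2 - 30x + 1184

From α - 15 = √(-959), squaring gives (α - 15)^2 = -959, i.e. α^2 - 30α + 225 = -959, so α^2 - 30α + 1184 = 0. The discriminant of x^2 - 30x + 1184 is (-30)^2 - 4·(1184) = 900 - 4736 = -3836, and 4·(-959) is not a perfect square in Q since -959 is squarefree and ≠ 1. Hence x^2 - 30x + 1184 is irreducible over Q and is the minimal polynomial of α.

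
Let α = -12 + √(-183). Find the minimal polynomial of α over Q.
m_α(x) = x^2 + 24x + 327

From α + 12 = √(-183), squaring gives (α + 12)^2 = -183, i.e. α^2 + 24α + 144 = -183, so α^2 + 24α + 327 = 0. The discriminant of x^2 + 24x + 327 is (24)^2 - 4·(327) = 576 - 1308 = -732, and 4·(-183) is not a perfect square in Q since -183 is squarefree and ≠ 1. Hence x^2 + 24x + 327 is irreducible over Q and is the minimal polynomial of α.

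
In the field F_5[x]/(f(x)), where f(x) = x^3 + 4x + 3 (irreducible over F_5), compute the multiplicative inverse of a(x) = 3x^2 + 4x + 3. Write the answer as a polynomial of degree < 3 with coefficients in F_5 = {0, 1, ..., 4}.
a(x)^(-1) ≡ x^2 + 2x + 2 (mod f(x))

Since f is irreducible over F_5, F_5[x]/(f) is a field and a(x) ≠ 0 has an inverse. Apply the extended Euclidean algorithm to f(x) and a(x) in F_5[x]: f(x) = (2x + 4)·a(x) + (2x + 1);  a(x) = (4x)·(2x + 1) + (3). The last nonzero remainder is the constant 3 = gcd(f, a) in F_5. Back-substituting through the division chain expresses 3 = s(x)·a(x) + t(x)·f(x) with s(x) ≡ 3x^2 + x + 1 (mod f), so (3x^2 + x + 1)·a(x) ≡ 3 (mod f). Multiplying by 3^(-1) ≡ 2 in F_5 gives a(x)^(-1) ≡ 2·(3x^2 + x + 1) ≡ x^2 + 2x + 2 (mod f). Check: (3x^2 + 4x + 3)·(x^2 + 2x + 2) = 3x^4 + 2x^2 + 4x + 1 ≡ 1 (mod x^3 + 4x + 3).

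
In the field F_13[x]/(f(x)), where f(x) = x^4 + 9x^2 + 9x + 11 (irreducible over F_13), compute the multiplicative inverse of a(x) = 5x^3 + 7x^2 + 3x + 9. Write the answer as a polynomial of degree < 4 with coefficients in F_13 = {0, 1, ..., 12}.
a(x)^(-1) ≡ 2x^3 + 2x^2 + 4x + 4 (mod f(x))

Since f is irreducible over F_13, F_13[x]/(f) is a field and a(x) ≠ 0 has an inverse. Apply the extended Euclidean algorithm to f(x) and a(x) in F_13[x]: f(x) = (8x + 7)·a(x) + (x^2 + 7x);  a(x) = (5x + 11)·(x^2 + 7x) + (4x + 9);  (x^2 + 7x) = (10x + 2)·(4x + 9) + (8). The last nonzero remainder is the constant 8 = gcd(f, a) in F_13. Back-substituting through the division chain expresses 8 = s(x)·a(x) + t(x)·f(x) with s(x) ≡ 3x^3 + 3x^2 + 6x + 6 (mod f), so (3x^3 + 3x^2 + 6x + 6)·a(x) ≡ 8 (mod f). Multiplying by 8^(-1) ≡ 5 in F_13 gives a(x)^(-1) ≡ 5·(3x^3 + 3x^2 + 6x + 6) ≡ 2x^3 + 2x^2 + 4x + 4 (mod f). Check: (5x^3 + 7x^2 + 3x + 9)·(2x^3 + 2x^2 + 4x + 4) = 10x^6 + 11x^5 + x^4 + 7x^3 + 6x^2 + 9x + 10 ≡ 1 (mod x^4 + 9x^2 + 9x + 11).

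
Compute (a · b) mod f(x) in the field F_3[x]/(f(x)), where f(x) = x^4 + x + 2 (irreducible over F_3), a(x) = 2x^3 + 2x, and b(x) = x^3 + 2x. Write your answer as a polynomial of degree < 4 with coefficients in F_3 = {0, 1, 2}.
a · b ≡ x^3 (mod f(x))

Multiply in F_3[x]: a(x)·b(x) = (2x^3 + 2x)·(x^3 + 2x) = 2x^6 + x^2. This has degree ≥ 4, so divide by f(x) over F_3: 2x^6 + x^2 = (2x^2)·(x^4 + x + 2) + (x^3). Hence a·b ≡ x^3 (mod f). (F_3[x]/(f) is a field with 3^4 = 81 elements since f is irreducible of degree 4.)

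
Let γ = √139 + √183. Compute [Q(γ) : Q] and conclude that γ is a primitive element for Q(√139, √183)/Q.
[Q(γ) : Q] = 4 (equivalently, Q(γ) = Q(√139, √183))

Obviously Q(γ) ⊆ Q(√139, √183), and [Q(√139, √183):Q] = 4 (since 139, 183 are distinct squarefree integers > 1 with 25437 not a perfect square). To show equality we compute the minimal polynomial of γ. From γ = √139 + √183: γ^2 = 139 + 2√(25437) + 183 = 322 + 2√(25437), so γ^2 - 322 = 2√(25437); squaring, (γ^2 - 322)^2 = 4·25437, i.e. γ^4 - 644γ^2 + 103684 - 101748 = 0, i.e. γ^4 - 644γ^2 + 1936 = 0. So γ is a root of x^4 - 644x^2 + 1936. This polynomial is irreducible over Q: it has no rational root (each ±√139 ± √183 is irrational), and any factorization into two quadratics over Q would force √(25437) ∈ Q (pairing opposite roots) or √139, √183 ∈ Q (other pairings), all impossible. Hence [Q(γ):Q] = 4 = [Q(√139, √183):Q], so Q(γ) = Q(√139, √183).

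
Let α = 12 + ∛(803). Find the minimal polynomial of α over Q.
m_α(x) = x^3 - 36x^2 + 432x - 2531

Set β = α - 12 = ∛(803), so β^3 = 803. Then (α - 12)^3 - 803 = 0, i.e. α is a root of g(x) = (x - 12)^3 - 803 = x^3 - 36x^2 + 432x - 2531. Since g(x) = h(x - 12) where h(x) = x^3 - 803, and h is irreducible over Q (because 803 is not a perfect cube, so h has no rational root, and a monic cubic with no rational root is irreducible), g is also irreducible (irreducibility is preserved under the substitution x → x - 12). Hence m_α(x) = x^3 - 36x^2 + 432x - 2531.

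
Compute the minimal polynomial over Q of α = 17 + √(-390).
m_α(x) = x^2 - 34x + 679

From α - 17 = √(-390), squaring gives (α - 17)^2 = -390, i.e. α^2 - 34α + 289 = -390, so α^2 - 34α + 679 = 0. The discriminant of x^2 - 34x + 679 is (-34)^2 - 4·(679) = 1156 - 2716 = -1560, and 4·(-390) is not a perfect square in Q since -390 is squarefree and ≠ 1. Hence x^2 - 34x + 679 is irreducible over Q and is the minimal polynomial of α.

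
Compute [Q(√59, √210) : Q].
[Q(√59, √210) : Q] = 4

[Q(√59):Q] = 2 (min poly x^2 - 59, irreducible since 59 is squarefree > 1). For the top step, suppose √210 ∈ Q(√59), say √210 = c + d√59 with c, d ∈ Q. Squaring: 210 = c^2 + 59d^2 + 2cd√59. Since √59 ∉ Q this forces 2cd = 0. If d = 0 then √210 = c ∈ Q, contradicting 210 squarefree > 1. If c = 0 then 210 = 59d^2, so 59·210 = (59d)^2 is a perfect square in Q — but 59·210 = 12390 is not a perfect square (since 59 and 210 are distinct squarefree integers). Contradiction. Hence √210 ∉ Q(√59), so x^2 - 210 stays irreducible over Q(√59) and [Q(√59, √210) : Q(√59)] = 2. By the tower law, [Q(√59, √210) : Q] = 2 · 2 = 4.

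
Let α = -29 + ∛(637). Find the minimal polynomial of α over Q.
m_α(x) = x^3 + 87x^2 + 2523x + 23752

Set β = α + 29 = ∛(637), so β^3 = 637. Then (α + 29)^3 - 637 = 0, i.e. α is a root of g(x) = (x + 29)^3 - 637 = x^3 + 87x^2 + 2523x + 23752. Since g(x) = h(x + 29) where h(x) = x^3 - 637, and h is irreducible over Q (because 637 is not a perfect cube, so h has no rational root, and a monic cubic with no rational root is irreducible), g is also irreducible (irreducibility is preserved under the substitution x → x + 29). Hence m_α(x) = x^3 + 87x^2 + 2523x + 23752.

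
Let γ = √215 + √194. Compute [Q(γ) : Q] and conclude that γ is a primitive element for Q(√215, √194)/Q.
[Q(γ) : Q] = 4 (equivalently, Q(γ) = Q(√215, √194))

Obviously Q(γ) ⊆ Q(√215, √194), and [Q(√215, √194):Q] = 4 (since 215, 194 are distinct squarefree integers > 1 with 41710 not a perfect square). To show equality we compute the minimal polynomial of γ. From γ = √215 + √194: γ^2 = 215 + 2√(41710) + 194 = 409 + 2√(41710), so γ^2 - 409 = 2√(41710); squaring, (γ^2 - 409)^2 = 4·41710, i.e. γ^4 - 818γ^2 + 167281 - 166840 = 0, i.e. γ^4 - 818γ^2 + 441 = 0. So γ is a root of x^4 - 818x^2 + 441. This polynomial is irreducible over Q: it has no rational root (each ±√215 ± √194 is irrational), and any factorization into two quadratics over Q would force √(41710) ∈ Q (pairing opposite roots) or √215, √194 ∈ Q (other pairings), all impossible. Hence [Q(γ):Q] = 4 = [Q(√215, √194):Q], so Q(γ) = Q(√215, √194).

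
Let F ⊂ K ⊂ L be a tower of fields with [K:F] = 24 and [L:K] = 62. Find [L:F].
[L:F] = 1488

The tower law says that for any tower of field extensions F ⊂ K ⊂ L with finite degrees, [L:F] = [L:K] · [K:F]. Here this gives [L:F] = 62 · 24 = 1488.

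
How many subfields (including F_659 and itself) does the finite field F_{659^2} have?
F_{659^2} has 2 subfields

The subfields of F_{p^n} are exactly the fields F_{p^d} for d | n (each is the fixed field of the unique index-d subgroup of Gal(F_{p^n}/F_p) ≅ Z/nZ). The divisors of n = 2 are {1, 2}, giving 2 subfields: F_{659^1}, F_{659^2}.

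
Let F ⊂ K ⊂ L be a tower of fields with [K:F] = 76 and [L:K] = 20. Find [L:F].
[L:F] = 1520

The tower law says that for any tower of field extensions F ⊂ K ⊂ L with finite degrees, [L:F] = [L:K] · [K:F]. Here this gives [L:F] = 20 · 76 = 1520.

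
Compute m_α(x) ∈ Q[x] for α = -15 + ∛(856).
m_α(x) = x^3 + 45x^2 + 675x + 2519

Set β = α + 15 = ∛(856), so β^3 = 856. Then (α + 15)^3 - 856 = 0, i.e. α is a root of g(x) = (x + 15)^3 - 856 = x^3 + 45x^2 + 675x + 2519. Since g(x) = h(x + 15) where h(x) = x^3 - 856, and h is irreducible over Q (because 856 is not a perfect cube, so h has no rational root, and a monic cubic with no rational root is irreducible), g is also irreducible (irreducibility is preserved under the substitution x → x + 15). Hence m_α(x) = x^3 + 45x^2 + 675x + 2519.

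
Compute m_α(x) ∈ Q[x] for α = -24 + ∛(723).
m_α(x) = x^3 + 72x^2 + 1728x + 13101

Set β = α + 24 = ∛(723), so β^3 = 723. Then (α + 24)^3 - 723 = 0, i.e. α is a root of g(x) = (x + 24)^3 - 723 = x^3 + 72x^2 + 1728x + 13101. Since g(x) = h(x + 24) where h(x) = x^3 - 723, and h is irreducible over Q (because 723 is not a perfect cube, so h has no rational root, and a monic cubic with no rational root is irreducible), g is also irreducible (irreducibility is preserved under the substitution x → x + 24). Hence m_α(x) = x^3 + 72x^2 + 1728x + 13101.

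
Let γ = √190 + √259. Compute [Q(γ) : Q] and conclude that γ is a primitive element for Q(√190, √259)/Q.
[Q(γ) : Q] = 4 (equivalently, Q(γ) = Q(√190, √259))

Obviously Q(γ) ⊆ Q(√190, √259), and [Q(√190, √259):Q] = 4 (since 190, 259 are distinct squarefree integers > 1 with 49210 not a perfect square). To show equality we compute the minimal polynomial of γ. From γ = √190 + √259: γ^2 = 190 + 2√(49210) + 259 = 449 + 2√(49210), so γ^2 - 449 = 2√(49210); squaring, (γ^2 - 449)^2 = 4·49210, i.e. γ^4 - 898γ^2 + 201601 - 196840 = 0, i.e. γ^4 - 898γ^2 + 4761 = 0. So γ is a root of x^4 - 898x^2 + 4761. This polynomial is irreducible over Q: it has no rational root (each ±√190 ± √259 is irrational), and any factorization into two quadratics over Q would force √(49210) ∈ Q (pairing opposite roots) or √190, √259 ∈ Q (other pairings), all impossible. Hence [Q(γ):Q] = 4 = [Q(√190, √259):Q], so Q(γ) = Q(√190, √259).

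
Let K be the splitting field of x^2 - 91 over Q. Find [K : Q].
[K : Q] = 2

f(x) = x^2 - 91 factors as (x - √91)(x + √91). The splitting field is K = Q(√91). Since 91 is squarefree and > 1, it is not a perfect square, so x^2 - 91 is irreducible over Q and [Q(√91) : Q] = 2. Hence [K : Q] = 2.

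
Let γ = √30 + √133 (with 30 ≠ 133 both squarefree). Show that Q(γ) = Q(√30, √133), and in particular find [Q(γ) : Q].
[Q(γ) : Q] = 4 (equivalently, Q(γ) = Q(√30, √133))

Obviously Q(γ) ⊆ Q(√30, √133), and [Q(√30, √133):Q] = 4 (since 30, 133 are distinct squarefree integers > 1 with 3990 not a perfect square). To show equality we compute the minimal polynomial of γ. From γ = √30 + √133: γ^2 = 30 + 2√(3990) + 133 = 163 + 2√(3990), so γ^2 - 163 = 2√(3990); squaring, (γ^2 - 163)^2 = 4·3990, i.e. γ^4 - 326γ^2 + 26569 - 15960 = 0, i.e. γ^4 - 326γ^2 + 10609 = 0. So γ is a root of x^4 - 326x^2 + 10609. This polynomial is irreducible over Q: it has no rational root (each ±√30 ± √133 is irrational), and any factorization into two quadratics over Q would force √(3990) ∈ Q (pairing opposite roots) or √30, √133 ∈ Q (other pairings), all impossible. Hence [Q(γ):Q] = 4 = [Q(√30, √133):Q], so Q(γ) = Q(√30, √133).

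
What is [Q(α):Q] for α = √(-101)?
[Q(α):Q] = 2

[Q(α):Q] equals the degree of the minimal polynomial of α. Here α^2 = -101 and x^2 + 101 is irreducible (d = -101 is squarefree, ≠ 1, hence not a square), so deg(m_α) = 2. Thus [Q(α):Q] = 2.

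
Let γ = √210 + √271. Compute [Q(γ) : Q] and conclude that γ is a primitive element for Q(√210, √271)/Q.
[Q(γ) : Q] = 4 (equivalently, Q(γ) = Q(√210, √271))

Obviously Q(γ) ⊆ Q(√210, √271), and [Q(√210, √271):Q] = 4 (since 210, 271 are distinct squarefree integers > 1 with 56910 not a perfect square). To show equality we compute the minimal polynomial of γ. From γ = √210 + √271: γ^2 = 210 + 2√(56910) + 271 = 481 + 2√(56910), so γ^2 - 481 = 2√(56910); squaring, (γ^2 - 481)^2 = 4·56910, i.e. γ^4 - 962γ^2 + 231361 - 227640 = 0, i.e. γ^4 - 962γ^2 + 3721 = 0. So γ is a root of x^4 - 962x^2 + 3721. This polynomial is irreducible over Q: it has no rational root (each ±√210 ± √271 is irrational), and any factorization into two quadratics over Q would force √(56910) ∈ Q (pairing opposite roots) or √210, √271 ∈ Q (other pairings), all impossible. Hence [Q(γ):Q] = 4 = [Q(√210, √271):Q], so Q(γ) = Q(√210, √271).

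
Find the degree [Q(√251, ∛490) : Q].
[Q(√251, ∛490) : Q] = 6

Let L = Q(√251, ∛490). Since Q(√251) ⊂ L and [Q(√251):Q] = 2, the tower law gives 2 | [L:Q]. Likewise Q(∛490) ⊂ L with [Q(∛490):Q] = 3 (because 490 is not a perfect cube), so 3 | [L:Q]. As gcd(2,3) = 1, [L:Q] is divisible by 6. Conversely L is generated over Q by √251 and ∛490, so [L:Q] ≤ 2·3 = 6. Therefore [Q(√251, ∛490) : Q] = 6.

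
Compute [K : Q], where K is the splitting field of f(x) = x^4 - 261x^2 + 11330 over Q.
[K : Q] = 4

Solving the quadratic in x^2: x^2 = (261 ± √(261^2 - 4·11330))/2 = (261 ± √22801)/2 = (261 ± 151)/2, giving x^2 = 206 or x^2 = 55. So f(x) = (x^2 - 206)(x^2 - 55) and the roots of f are ±√206, ±√55. Hence the splitting field is K = Q(√206, √55). Since 206 and 55 are distinct squarefree integers > 1, their product 11330 is not a perfect square, so √55 ∉ Q(√206). By the tower law [K:Q] = [Q(√206,√55):Q(√206)] · [Q(√206):Q] = 2 · 2 = 4.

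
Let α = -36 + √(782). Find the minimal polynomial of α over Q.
m_α(x) = x^2 + 72x + 514

From α + 36 = √(782), squaring gives (α + 36)^2 = 782, i.e. α^2 + 72α + 1296 = 782, so α^2 + 72α + 514 = 0. The discriminant of x^2 + 72x + 514 is (72)^2 - 4·(514) = 5184 - 2056 = 3128, and 4·(782) is not a perfect square in Q since 782 is squarefree and ≠ 1. Hence x^2 + 72x + 514 is irreducible over Q and is the minimal polynomial of α.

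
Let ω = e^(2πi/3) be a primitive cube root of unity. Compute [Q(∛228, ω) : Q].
[Q(∛228, ω) : Q] = 6

[Q(∛228):Q] = 3 (min poly x^3 - 228, irreducible since 228 is not a perfect cube). [Q(ω):Q] = 2 (min poly x^2 + x + 1). Since Q(∛228) ⊂ R and ω ∉ R, we have ω ∉ Q(∛228), so x^2 + x + 1 remains irreducible over Q(∛228) and [Q(∛228, ω) : Q(∛228)] = 2. By the tower law, [Q(∛228, ω) : Q] = 3 · 2 = 6. (In fact Q(∛228, ω) is the splitting field of x^3 - 228 over Q.)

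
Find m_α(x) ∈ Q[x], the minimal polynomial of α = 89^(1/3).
m_α(x) = x^3 - 89

α satisfies α^3 = 89, so x^3 - 89 annihilates α. By the rational root test, a rational root p/q (in lowest terms) of x^3 - 89 would satisfy p^3 = 89 q^3, forcing q = 1 and p^3 = 89; but 89 is not a perfect cube, contradiction. A monic cubic over Q with no rational root is irreducible (any nontrivial factorization would include a linear factor). Hence x^3 - 89 is the minimal polynomial of α, and in particular [Q(α):Q] = 3.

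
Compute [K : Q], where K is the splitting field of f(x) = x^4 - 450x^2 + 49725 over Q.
[K : Q] = 4

Solving the quadratic in x^2: x^2 = (450 ± √(450^2 - 4·49725))/2 = (450 ± √3600)/2 = (450 ± 60)/2, giving x^2 = 255 or x^2 = 195. So f(x) = (x^2 - 255)(x^2 - 195) and the roots of f are ±√255, ±√195. Hence the splitting field is K = Q(√255, √195). Since 255 and 195 are distinct squarefree integers > 1, their product 49725 is not a perfect square, so √195 ∉ Q(√255). By the tower law [K:Q] = [Q(√255,√195):Q(√255)] · [Q(√255):Q] = 2 · 2 = 4.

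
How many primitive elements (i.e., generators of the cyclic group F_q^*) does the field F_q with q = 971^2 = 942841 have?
There are φ(942840) = 248832 primitive elements

F_q^* is cyclic of order q - 1 = 942840. A cyclic group of order m has exactly φ(m) generators. Here m = 942840 = 2^3 · 3^5 · 5 · 97, so the number of primitive elements is φ(942840) = 248832.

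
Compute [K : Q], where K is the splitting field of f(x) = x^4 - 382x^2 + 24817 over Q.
[K : Q] = 4

Solving the quadratic in x^2: x^2 = (382 ± √(382^2 - 4·24817))/2 = (382 ± √46656)/2 = (382 ± 216)/2, giving x^2 = 299 or x^2 = 83. So f(x) = (x^2 - 299)(x^2 - 83) and the roots of f are ±√299, ±√83. Hence the splitting field is K = Q(√299, √83). Since 299 and 83 are distinct squarefree integers > 1, their product 24817 is not a perfect square, so √83 ∉ Q(√299). By the tower law [K:Q] = [Q(√299,√83):Q(√299)] · [Q(√299):Q] = 2 · 2 = 4.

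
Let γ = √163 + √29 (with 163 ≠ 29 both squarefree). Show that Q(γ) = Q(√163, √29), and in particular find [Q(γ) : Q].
[Q(γ) : Q] = 4 (equivalently, Q(γ) = Q(√163, √29))

Obviously Q(γ) ⊆ Q(√163, √29), and [Q(√163, √29):Q] = 4 (since 163, 29 are distinct squarefree integers > 1 with 4727 not a perfect square). To show equality we compute the minimal polynomial of γ. From γ = √163 + √29: γ^2 = 163 + 2√(4727) + 29 = 192 + 2√(4727), so γ^2 - 192 = 2√(4727); squaring, (γ^2 - 192)^2 = 4·4727, i.e. γ^4 - 384γ^2 + 36864 - 18908 = 0, i.e. γ^4 - 384γ^2 + 17956 = 0. So γ is a root of x^4 - 384x^2 + 17956. This polynomial is irreducible over Q: it has no rational root (each ±√163 ± √29 is irrational), and any factorization into two quadratics over Q would force √(4727) ∈ Q (pairing opposite roots) or √163, √29 ∈ Q (other pairings), all impossible. Hence [Q(γ):Q] = 4 = [Q(√163, √29):Q], so Q(γ) = Q(√163, √29).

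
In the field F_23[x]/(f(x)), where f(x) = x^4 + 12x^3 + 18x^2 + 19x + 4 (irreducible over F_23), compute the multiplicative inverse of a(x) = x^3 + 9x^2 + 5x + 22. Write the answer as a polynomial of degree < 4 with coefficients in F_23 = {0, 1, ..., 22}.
a(x)^(-1) ≡ 3x^3 + 10x^2 + 2x + 19 (mod f(x))

Since f is irreducible over F_23, F_23[x]/(f) is a field and a(x) ≠ 0 has an inverse. Apply the extended Euclidean algorithm to f(x) and a(x) in F_23[x]: f(x) = (x + 3)·a(x) + (9x^2 + 5x + 7);  a(x) = (18x + 14)·(9x^2 + 5x + 7) + (16x + 16);  (9x^2 + 5x + 7) = (2x + 17)·(16x + 16) + (11). The last nonzero remainder is the constant 11 = gcd(f, a) in F_23. Back-substituting through the division chain expresses 11 = s(x)·a(x) + t(x)·f(x) with s(x) ≡ 10x^3 + 18x^2 + 22x + 2 (mod f), so (10x^3 + 18x^2 + 22x + 2)·a(x) ≡ 11 (mod f). Multiplying by 11^(-1) ≡ 21 in F_23 gives a(x)^(-1) ≡ 21·(10x^3 + 18x^2 + 22x + 2) ≡ 3x^3 + 10x^2 + 2x + 19 (mod f). Check: (x^3 + 9x^2 + 5x + 22)·(3x^3 + 10x^2 + 2x + 19) = 3x^6 + 14x^5 + 15x^4 + 15x^3 + 10x^2 + x + 4 ≡ 1 (mod x^4 + 12x^3 + 18x^2 + 19x + 4).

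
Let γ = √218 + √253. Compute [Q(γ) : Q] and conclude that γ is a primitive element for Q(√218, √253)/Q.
[Q(γ) : Q] = 4 (equivalently, Q(γ) = Q(√218, √253))

Obviously Q(γ) ⊆ Q(√218, √253), and [Q(√218, √253):Q] = 4 (since 218, 253 are distinct squarefree integers > 1 with 55154 not a perfect square). To show equality we compute the minimal polynomial of γ. From γ = √218 + √253: γ^2 = 218 + 2√(55154) + 253 = 471 + 2√(55154), so γ^2 - 471 = 2√(55154); squaring, (γ^2 - 471)^2 = 4·55154, i.e. γ^4 - 942γ^2 + 221841 - 220616 = 0, i.e. γ^4 - 942γ^2 + 1225 = 0. So γ is a root of x^4 - 942x^2 + 1225. This polynomial is irreducible over Q: it has no rational root (each ±√218 ± √253 is irrational), and any factorization into two quadratics over Q would force √(55154) ∈ Q (pairing opposite roots) or √218, √253 ∈ Q (other pairings), all impossible. Hence [Q(γ):Q] = 4 = [Q(√218, √253):Q], so Q(γ) = Q(√218, √253).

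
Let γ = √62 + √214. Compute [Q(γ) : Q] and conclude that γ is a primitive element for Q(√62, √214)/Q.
[Q(γ) : Q] = 4 (equivalently, Q(γ) = Q(√62, √214))

Obviously Q(γ) ⊆ Q(√62, √214), and [Q(√62, √214):Q] = 4 (since 62, 214 are distinct squarefree integers > 1 with 13268 not a perfect square). To show equality we compute the minimal polynomial of γ. From γ = √62 + √214: γ^2 = 62 + 2√(13268) + 214 = 276 + 2√(13268), so γ^2 - 276 = 2√(13268); squaring, (γ^2 - 276)^2 = 4·13268, i.e. γ^4 - 552γ^2 + 76176 - 53072 = 0, i.e. γ^4 - 552γ^2 + 23104 = 0. So γ is a root of x^4 - 552x^2 + 23104. This polynomial is irreducible over Q: it has no rational root (each ±√62 ± √214 is irrational), and any factorization into two quadratics over Q would force √(13268) ∈ Q (pairing opposite roots) or √62, √214 ∈ Q (other pairings), all impossible. Hence [Q(γ):Q] = 4 = [Q(√62, √214):Q], so Q(γ) = Q(√62, √214).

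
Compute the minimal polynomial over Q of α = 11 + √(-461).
m_α(x) = x^2 - 22x + 582

From α - 11 = √(-461), squaring gives (α - 11)^2 = -461, i.e. α^2 - 22α + 121 = -461, so α^2 - 22α + 582 = 0. The discriminant of x^2 - 22x + 582 is (-22)^2 - 4·(582) = 484 - 2328 = -1844, and 4·(-461) is not a perfect square in Q since -461 is squarefree and ≠ 1. Hence x^2 - 22x + 582 is irreducible over Q and is the minimal polynomial of α.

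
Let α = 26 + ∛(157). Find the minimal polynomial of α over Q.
m_α(x) = x^3 - 78x^2 + 2028x - 17733

Set β = α - 26 = ∛(157), so β^3 = 157. Then (α - 26)^3 - 157 = 0, i.e. α is a root of g(x) = (x - 26)^3 - 157 = x^3 - 78x^2 + 2028x - 17733. Since g(x) = h(x - 26) where h(x) = x^3 - 157, and h is irreducible over Q (because 157 is not a perfect cube, so h has no rational root, and a monic cubic with no rational root is irreducible), g is also irreducible (irreducibility is preserved under the substitution x → x - 26). Hence m_α(x) = x^3 - 78x^2 + 2028x - 17733.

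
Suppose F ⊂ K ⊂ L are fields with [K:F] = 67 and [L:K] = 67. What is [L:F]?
[L:F] = 4489

The tower law says that for any tower of field extensions F ⊂ K ⊂ L with finite degrees, [L:F] = [L:K] · [K:F]. Here this gives [L:F] = 67 · 67 = 4489.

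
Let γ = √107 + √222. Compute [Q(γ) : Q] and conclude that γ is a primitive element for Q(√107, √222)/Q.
[Q(γ) : Q] = 4 (equivalently, Q(γ) = Q(√107, √222))

Obviously Q(γ) ⊆ Q(√107, √222), and [Q(√107, √222):Q] = 4 (since 107, 222 are distinct squarefree integers > 1 with 23754 not a perfect square). To show equality we compute the minimal polynomial of γ. From γ = √107 + √222: γ^2 = 107 + 2√(23754) + 222 = 329 + 2√(23754), so γ^2 - 329 = 2√(23754); squaring, (γ^2 - 329)^2 = 4·23754, i.e. γ^4 - 658γ^2 + 108241 - 95016 = 0, i.e. γ^4 - 658γ^2 + 13225 = 0. So γ is a root of x^4 - 658x^2 + 13225. This polynomial is irreducible over Q: it has no rational root (each ±√107 ± √222 is irrational), and any factorization into two quadratics over Q would force √(23754) ∈ Q (pairing opposite roots) or √107, √222 ∈ Q (other pairings), all impossible. Hence [Q(γ):Q] = 4 = [Q(√107, √222):Q], so Q(γ) = Q(√107, √222).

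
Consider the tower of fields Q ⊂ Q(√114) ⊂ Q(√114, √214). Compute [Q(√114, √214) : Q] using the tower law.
[Q(√114, √214) : Q] = 4

[Q(√114):Q] = 2 (min poly x^2 - 114, irreducible since 114 is squarefree > 1). For the top step, suppose √214 ∈ Q(√114), say √214 = c + d√114 with c, d ∈ Q. Squaring: 214 = c^2 + 114d^2 + 2cd√114. Since √114 ∉ Q this forces 2cd = 0. If d = 0 then √214 = c ∈ Q, contradicting 214 squarefree > 1. If c = 0 then 214 = 114d^2, so 114·214 = (114d)^2 is a perfect square in Q — but 114·214 = 24396 is not a perfect square (since 114 and 214 are distinct squarefree integers). Contradiction. Hence √214 ∉ Q(√114), so x^2 - 214 stays irreducible over Q(√114) and [Q(√114, √214) : Q(√114)] = 2. By the tower law, [Q(√114, √214) : Q] = 2 · 2 = 4.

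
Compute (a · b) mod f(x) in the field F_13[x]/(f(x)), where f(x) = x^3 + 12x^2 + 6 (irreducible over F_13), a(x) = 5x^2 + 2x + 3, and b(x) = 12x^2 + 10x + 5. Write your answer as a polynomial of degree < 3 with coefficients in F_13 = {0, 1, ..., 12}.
a · b ≡ 7x^2 + 5x + 4 (mod f(x))

Multiply in F_13[x]: a(x)·b(x) = (5x^2 + 2x + 3)·(12x^2 + 10x + 5) = 8x^4 + 9x^3 + 3x^2 + x + 2. This has degree ≥ 3, so divide by f(x) over F_13: 8x^4 + 9x^3 + 3x^2 + x + 2 = (8x + 4)·(x^3 + 12x^2 + 6) + (7x^2 + 5x + 4). Hence a·b ≡ 7x^2 + 5x + 4 (mod f). (F_13[x]/(f) is a field with 13^3 = 2197 elements since f is irreducible of degree 3.)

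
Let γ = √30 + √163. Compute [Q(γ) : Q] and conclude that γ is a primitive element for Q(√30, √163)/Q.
[Q(γ) : Q] = 4 (equivalently, Q(γ) = Q(√30, √163))

Obviously Q(γ) ⊆ Q(√30, √163), and [Q(√30, √163):Q] = 4 (since 30, 163 are distinct squarefree integers > 1 with 4890 not a perfect square). To show equality we compute the minimal polynomial of γ. From γ = √30 + √163: γ^2 = 30 + 2√(4890) + 163 = 193 + 2√(4890), so γ^2 - 193 = 2√(4890); squaring, (γ^2 - 193)^2 = 4·4890, i.e. γ^4 - 386γ^2 + 37249 - 19560 = 0, i.e. γ^4 - 386γ^2 + 17689 = 0. So γ is a root of x^4 - 386x^2 + 17689. This polynomial is irreducible over Q: it has no rational root (each ±√30 ± √163 is irrational), and any factorization into two quadratics over Q would force √(4890) ∈ Q (pairing opposite roots) or √30, √163 ∈ Q (other pairings), all impossible. Hence [Q(γ):Q] = 4 = [Q(√30, √163):Q], so Q(γ) = Q(√30, √163).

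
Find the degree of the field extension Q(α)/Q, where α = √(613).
[Q(α):Q] = 2

[Q(α):Q] equals the degree of the minimal polynomial of α. Here α^2 = 613 and x^2 - 613 is irreducible (d = 613 is squarefree, ≠ 1, hence not a square), so deg(m_α) = 2. Thus [Q(α):Q] = 2.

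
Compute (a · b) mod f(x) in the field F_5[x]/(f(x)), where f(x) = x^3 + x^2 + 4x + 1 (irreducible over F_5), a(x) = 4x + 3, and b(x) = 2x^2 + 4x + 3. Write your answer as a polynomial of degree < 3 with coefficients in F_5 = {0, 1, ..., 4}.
a · b ≡ 4x^2 + 2x + 1 (mod f(x))

Multiply in F_5[x]: a(x)·b(x) = (4x + 3)·(2x^2 + 4x + 3) = 3x^3 + 2x^2 + 4x + 4. This has degree ≥ 3, so divide by f(x) over F_5: 3x^3 + 2x^2 + 4x + 4 = (3)·(x^3 + x^2 + 4x + 1) + (4x^2 + 2x + 1). Hence a·b ≡ 4x^2 + 2x + 1 (mod f). (F_5[x]/(f) is a field with 5^3 = 125 elements since f is irreducible of degree 3.)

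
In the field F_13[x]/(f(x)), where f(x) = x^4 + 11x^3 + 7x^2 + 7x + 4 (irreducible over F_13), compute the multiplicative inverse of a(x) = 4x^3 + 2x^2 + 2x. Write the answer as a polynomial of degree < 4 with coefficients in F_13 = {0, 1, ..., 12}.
a(x)^(-1) ≡ 2x^3 + 7x + 5 (mod f(x))

Since f is irreducible over F_13, F_13[x]/(f) is a field and a(x) ≠ 0 has an inverse. Apply the extended Euclidean algorithm to f(x) and a(x) in F_13[x]: f(x) = (10x + 1)·a(x) + (11x^2 + 5x + 4);  a(x) = (11x + 7)·(11x^2 + 5x + 4) + (x + 11);  (11x^2 + 5x + 4) = (11x + 1)·(x + 11) + (6). The last nonzero remainder is the constant 6 = gcd(f, a) in F_13. Back-substituting through the division chain expresses 6 = s(x)·a(x) + t(x)·f(x) with s(x) ≡ 12x^3 + 3x + 4 (mod f), so (12x^3 + 3x + 4)·a(x) ≡ 6 (mod f). Multiplying by 6^(-1) ≡ 11 in F_13 gives a(x)^(-1) ≡ 11·(12x^3 + 3x + 4) ≡ 2x^3 + 7x + 5 (mod f). Check: (4x^3 + 2x^2 + 2x)·(2x^3 + 7x + 5) = 8x^6 + 4x^5 + 6x^4 + 8x^3 + 11x^2 + 10x ≡ 1 (mod x^4 + 11x^3 + 7x^2 + 7x + 4).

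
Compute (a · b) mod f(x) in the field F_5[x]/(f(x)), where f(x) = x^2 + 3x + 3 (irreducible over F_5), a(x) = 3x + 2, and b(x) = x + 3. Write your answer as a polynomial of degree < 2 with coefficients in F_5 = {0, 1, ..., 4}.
a · b ≡ 2x + 2 (mod f(x))

Multiply in F_5[x]: a(x)·b(x) = (3x + 2)·(x + 3) = 3x^2 + x + 1. This has degree ≥ 2, so divide by f(x) over F_5: 3x^2 + x + 1 = (3)·(x^2 + 3x + 3) + (2x + 2). Hence a·b ≡ 2x + 2 (mod f). (F_5[x]/(f) is a field with 5^2 = 25 elements since f is irreducible of degree 2.)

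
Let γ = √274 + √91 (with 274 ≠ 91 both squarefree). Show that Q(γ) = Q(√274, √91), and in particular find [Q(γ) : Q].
[Q(γ) : Q] = 4 (equivalently, Q(γ) = Q(√274, √91))

Obviously Q(γ) ⊆ Q(√274, √91), and [Q(√274, √91):Q] = 4 (since 274, 91 are distinct squarefree integers > 1 with 24934 not a perfect square). To show equality we compute the minimal polynomial of γ. From γ = √274 + √91: γ^2 = 274 + 2√(24934) + 91 = 365 + 2√(24934), so γ^2 - 365 = 2√(24934); squaring, (γ^2 - 365)^2 = 4·24934, i.e. γ^4 - 730γ^2 + 133225 - 99736 = 0, i.e. γ^4 - 730γ^2 + 33489 = 0. So γ is a root of x^4 - 730x^2 + 33489. This polynomial is irreducible over Q: it has no rational root (each ±√274 ± √91 is irrational), and any factorization into two quadratics over Q would force √(24934) ∈ Q (pairing opposite roots) or √274, √91 ∈ Q (other pairings), all impossible. Hence [Q(γ):Q] = 4 = [Q(√274, √91):Q], so Q(γ) = Q(√274, √91).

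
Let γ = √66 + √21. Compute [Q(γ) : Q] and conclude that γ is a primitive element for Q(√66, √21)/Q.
[Q(γ) : Q] = 4 (equivalently, Q(γ) = Q(√66, √21))

Obviously Q(γ) ⊆ Q(√66, √21), and [Q(√66, √21):Q] = 4 (since 66, 21 are distinct squarefree integers > 1 with 1386 not a perfect square). To show equality we compute the minimal polynomial of γ. From γ = √66 + √21: γ^2 = 66 + 2√(1386) + 21 = 87 + 2√(1386), so γ^2 - 87 = 2√(1386); squaring, (γ^2 - 87)^2 = 4·1386, i.e. γ^4 - 174γ^2 + 7569 - 5544 = 0, i.e. γ^4 - 174γ^2 + 2025 = 0. So γ is a root of x^4 - 174x^2 + 2025. This polynomial is irreducible over Q: it has no rational root (each ±√66 ± √21 is irrational), and any factorization into two quadratics over Q would force √(1386) ∈ Q (pairing opposite roots) or √66, √21 ∈ Q (other pairings), all impossible. Hence [Q(γ):Q] = 4 = [Q(√66, √21):Q], so Q(γ) = Q(√66, √21).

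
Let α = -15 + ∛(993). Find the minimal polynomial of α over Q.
m_α(x) = x^3 + 45x^2 + 675x + 2382

Set β = α + 15 = ∛(993), so β^3 = 993. Then (α + 15)^3 - 993 = 0, i.e. α is a root of g(x) = (x + 15)^3 - 993 = x^3 + 45x^2 + 675x + 2382. Since g(x) = h(x + 15) where h(x) = x^3 - 993, and h is irreducible over Q (because 993 is not a perfect cube, so h has no rational root, and a monic cubic with no rational root is irreducible), g is also irreducible (irreducibility is preserved under the substitution x → x + 15). Hence m_α(x) = x^3 + 45x^2 + 675x + 2382.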